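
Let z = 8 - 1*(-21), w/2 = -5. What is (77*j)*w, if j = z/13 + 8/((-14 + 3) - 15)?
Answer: -19250/13 ≈ -1480.8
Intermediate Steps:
w = -10 (w = 2*(-5) = -10)
z = 29 (z = 8 + 21 = 29)
j = 25/13 (j = 29/13 + 8/((-14 + 3) - 15) = 29*(1/13) + 8/(-11 - 15) = 29/13 + 8/(-26) = 29/13 + 8*(-1/26) = 29/13 - 4/13 = 25/13 ≈ 1.9231)
(77*j)*w = (77*(25/13))*(-10) = (1925/13)*(-10) = -19250/13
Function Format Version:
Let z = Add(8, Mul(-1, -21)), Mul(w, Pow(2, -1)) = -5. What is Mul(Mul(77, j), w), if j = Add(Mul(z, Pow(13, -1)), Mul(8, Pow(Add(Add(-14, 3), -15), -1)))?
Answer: Rational(-19250, 13) ≈ -1480.8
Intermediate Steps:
w = -10 (w = Mul(2, -5) = -10)
z = 29 (z = Add(8, 21) = 29)
j = Rational(25, 13) (j = Add(Mul(29, Pow(13, -1)), Mul(8, Pow(Add(Add(-14, 3), -15), -1))) = Add(Mul(29, Rational(1, 13)), Mul(8, Pow(Add(-11, -15), -1))) = Add(Rational(29, 13), Mul(8, Pow(-26, -1))) = Add(Rational(29, 13), Mul(8, Rational(-1, 26))) = Add(Rational(29, 13), Rational(-4, 13)) = Rational(25, 13) ≈ 1.9231)
Mul(Mul(77, j), w) = Mul(Mul(77, Rational(25, 13)), -10) = Mul(Rational(1925, 13), -10) = Rational(-19250, 13)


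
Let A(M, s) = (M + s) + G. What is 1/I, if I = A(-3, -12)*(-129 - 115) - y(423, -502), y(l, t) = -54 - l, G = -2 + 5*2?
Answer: 1/2185 ≈ 0.00045767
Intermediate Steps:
G = 8 (G = -2 + 10 = 8)
A(M, s) = 8 + M + s (A(M, s) = (M + s) + 8 = 8 + M + s)
I = 2185 (I = (8 - 3 - 12)*(-129 - 115) - (-54 - 1*423) = -7*(-244) - (-54 - 423) = 1708 - 1*(-477) = 1708 + 477 = 2185)
1/I = 1/2185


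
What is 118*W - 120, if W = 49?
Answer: 5662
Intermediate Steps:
118*W - 120 = 118*49 - 120 = 5782 - 120 = 5662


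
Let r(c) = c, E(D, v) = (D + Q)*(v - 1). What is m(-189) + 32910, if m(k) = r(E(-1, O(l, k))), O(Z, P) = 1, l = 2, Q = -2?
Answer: 32910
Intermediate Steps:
E(D, v) = (-1 + v)*(-2 + D) (E(D, v) = (D - 2)*(v - 1) = (-2 + D)*(-1 + v) = (-1 + v)*(-2 + D))
m(k) = 0 (m(k) = 2 - 1*(-1) - 2*1 - 1*1 = 2 + 1 - 2 - 1 = 0)
m(-189) + 32910 = 0 + 32910 = 32910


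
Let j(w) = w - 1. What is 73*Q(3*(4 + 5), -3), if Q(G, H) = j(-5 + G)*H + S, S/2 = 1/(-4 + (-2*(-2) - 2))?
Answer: -4672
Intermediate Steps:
j(w) = -1 + w
S = -1 (S = 2/(-4 + (-2*(-2) - 2)) = 2/(-4 + (4 - 2)) = 2/(-4 + 2) = 2/(-2) = 2*(-1/2) = -1)
Q(G, H) = -1 + H*(-6 + G) (Q(G, H) = (-1 + (-5 + G))*H - 1 = (-6 + G)*H - 1 = H*(-6 + G) - 1 = -1 + H*(-6 + G))
73*Q(3*(4 + 5), -3) = 73*(-1 - 3*(-6 + 3*(4 + 5))) = 73*(-1 - 3*(-6 + 3*9)) = 73*(-1 - 3*(-6 + 27)) = 73*(-1 - 3*21) = 73*(-1 - 63) = 73*(-64) = -4672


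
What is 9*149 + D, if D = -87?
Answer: 1254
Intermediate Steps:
9*149 + D = 9*149 - 87 = 1341 - 87 = 1254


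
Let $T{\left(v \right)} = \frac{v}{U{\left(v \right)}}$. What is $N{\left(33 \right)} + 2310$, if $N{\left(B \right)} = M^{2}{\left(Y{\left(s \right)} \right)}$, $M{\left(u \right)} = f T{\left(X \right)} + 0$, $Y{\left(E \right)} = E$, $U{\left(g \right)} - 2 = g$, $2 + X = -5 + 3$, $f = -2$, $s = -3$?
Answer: $2326$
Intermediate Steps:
$X = -4$ ($X = -2 + \left(-5 + 3\right) = -2 - 2 = -4$)
$U{\left(g \right)} = 2 + g$
$T{\left(v \right)} = \frac{v}{2 + v}$
$M{\left(u \right)} = -4$ ($M{\left(u \right)} = - 2 \left(- \frac{4}{2 - 4}\right) + 0 = - 2 \left(- \frac{4}{-2}\right) + 0 = - 2 \left(\left(-4\right) \left(- \frac{1}{2}\right)\right) + 0 = \left(-2\right) 2 + 0 = -4 + 0 = -4$)
$N{\left(B \right)} = 16$ ($N{\left(B \right)} = \left(-4\right)^{2} = 16$)
$N{\left(33 \right)} + 2310 = 16 + 2310 = 2326$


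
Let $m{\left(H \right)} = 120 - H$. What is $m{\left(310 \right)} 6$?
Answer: $-1140$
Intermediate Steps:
$m{\left(310 \right)} 6 = \left(120 - 310\right) 6 = \left(-190\right) 6 = -1140$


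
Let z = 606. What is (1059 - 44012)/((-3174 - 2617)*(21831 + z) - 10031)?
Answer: 42953/129942698 ≈ 0.00033055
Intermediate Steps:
(1059 - 44012)/((-3174 - 2617)*(21831 + z) - 10031) = (1059 - 44012)/((-3174 - 2617)*(21831 + 606) - 10031) = -42953/(-5791*22437 - 10031) = -42953/(-129932667 - 10031) = -42953/(-129942698) = -42953*(-1/129942698) = 42953/129942698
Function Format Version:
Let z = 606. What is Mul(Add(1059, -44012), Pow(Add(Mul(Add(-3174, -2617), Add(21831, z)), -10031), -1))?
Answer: Rational(42953, 129942698) ≈ 0.00033055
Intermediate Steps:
Mul(Add(1059, -44012), Pow(Add(Mul(Add(-3174, -2617), Add(21831, z)), -10031), -1)) = Mul(Add(1059, -44012), Pow(Add(Mul(Add(-3174, -2617), Add(21831, 606)), -10031), -1)) = Mul(-42953, Pow(Add(Mul(-5791, 22437), -10031), -1)) = Mul(-42953, Pow(Add(-129932667, -10031), -1)) = Mul(-42953, Pow(-129942698, -1)) = Mul(-42953, Rational(-1, 129942698)) = Rational(42953, 129942698)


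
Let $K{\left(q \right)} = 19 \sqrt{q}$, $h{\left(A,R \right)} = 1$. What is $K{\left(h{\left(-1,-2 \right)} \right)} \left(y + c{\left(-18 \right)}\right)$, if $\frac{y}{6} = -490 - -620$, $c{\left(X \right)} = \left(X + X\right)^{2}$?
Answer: $39444$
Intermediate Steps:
$c{\left(X \right)} = 4 X^{2}$ ($c{\left(X \right)} = \left(2 X\right)^{2} = 4 X^{2}$)
$y = 780$ ($y = 6 \left(-490 - -620\right) = 6 \left(-490 + 620\right) = 6 \cdot 130 = 780$)
$K{\left(h{\left(-1,-2 \right)} \right)} \left(y + c{\left(-18 \right)}\right) = 19 \sqrt{1} \left(780 + 4 \left(-18\right)^{2}\right) = 19 \cdot 1 \left(780 + 4 \cdot 324\right) = 19 \left(780 + 1296\right) = 19 \cdot 2076 = 39444$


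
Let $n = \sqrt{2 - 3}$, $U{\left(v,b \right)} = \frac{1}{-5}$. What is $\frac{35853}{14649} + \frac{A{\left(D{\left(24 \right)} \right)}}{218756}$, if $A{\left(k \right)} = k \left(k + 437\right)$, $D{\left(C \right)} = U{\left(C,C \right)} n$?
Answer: $\frac{3439937843}{1405507300} - \frac{437 i}{1093780} \approx 2.4475 - 0.00039953 i$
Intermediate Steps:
$U{\left(v,b \right)} = - \frac{1}{5}$
$n = i$ ($n = \sqrt{-1} = i \approx 1.0 i$)
$D{\left(C \right)} = - \frac{i}{5}$
$A{\left(k \right)} = k \left(437 + k\right)$
$\frac{35853}{14649} + \frac{A{\left(D{\left(24 \right)} \right)}}{218756} = \frac{35853}{14649} + \frac{- \frac{i}{5} \left(437 - \frac{i}{5}\right)}{218756} = 35853 \cdot \frac{1}{14649} + - \frac{i \left(437 - \frac{i}{5}\right)}{5} \cdot \frac{1}{218756} = \frac{629}{257} - \frac{i \left(437 - \frac{i}{5}\right)}{1093780}$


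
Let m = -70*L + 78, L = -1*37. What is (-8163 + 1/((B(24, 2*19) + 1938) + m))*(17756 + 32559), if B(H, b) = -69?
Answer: -1863442691950/4537 ≈ -4.1072e+8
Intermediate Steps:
L = -37
m = 2668 (m = -70*(-37) + 78 = 2590 + 78 = 2668)
(-8163 + 1/((B(24, 2*19) + 1938) + m))*(17756 + 32559) = (-8163 + 1/((-69 + 1938) + 2668))*(17756 + 32559) = (-8163 + 1/(1869 + 2668))*50315 = (-8163 + 1/4537)*50315 = -37035530/4537*50315 = -1863442691950/4537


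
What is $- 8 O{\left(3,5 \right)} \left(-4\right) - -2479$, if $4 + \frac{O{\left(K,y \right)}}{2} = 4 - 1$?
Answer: $2415$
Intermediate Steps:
$O{\left(K,y \right)} = -2$ ($O{\left(K,y \right)} = -8 + 2 \left(4 - 1\right) = -8 + 2 \cdot 3 = -8 + 6 = -2$)
$- 8 O{\left(3,5 \right)} \left(-4\right) - -2479 = \left(-8\right) \left(-2\right) \left(-4\right) - -2479 = 16 \left(-4\right) + 2479 = -64 + 2479 = 2415$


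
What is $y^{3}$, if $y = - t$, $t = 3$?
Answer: $-27$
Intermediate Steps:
$y = -3$ ($y = \left(-1\right) 3 = -3$)
$y^{3} = \left(-3\right)^{3} = -27$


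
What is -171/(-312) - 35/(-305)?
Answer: 4205/6344 ≈ 0.66283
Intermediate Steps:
-171/(-312) - 35/(-305) = -171*(-1/312) - 35*(-1/305) = 57/104 + 7/61 = 4205/6344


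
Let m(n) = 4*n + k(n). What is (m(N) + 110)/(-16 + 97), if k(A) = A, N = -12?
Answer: 50/81 ≈ 0.61728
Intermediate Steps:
m(n) = 5*n (m(n) = 4*n + n = 5*n)
(m(N) + 110)/(-16 + 97) = (5*(-12) + 110)/(-16 + 97) = (-60 + 110)/81 = (1/81)*50 = 50/81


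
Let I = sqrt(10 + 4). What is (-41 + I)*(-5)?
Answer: 205 - 5*sqrt(14) ≈ 186.29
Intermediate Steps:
I = sqrt(14) ≈ 3.7417
(-41 + I)*(-5) = (-41 + sqrt(14))*(-5) = 205 - 5*sqrt(14)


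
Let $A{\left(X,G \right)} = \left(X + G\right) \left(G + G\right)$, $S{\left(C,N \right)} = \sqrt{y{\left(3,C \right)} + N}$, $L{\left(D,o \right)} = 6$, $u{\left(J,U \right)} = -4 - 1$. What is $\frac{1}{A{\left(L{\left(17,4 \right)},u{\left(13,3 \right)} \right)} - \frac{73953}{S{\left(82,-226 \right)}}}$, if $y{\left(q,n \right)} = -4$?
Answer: $- \frac{2300}{5469069209} - \frac{73953 i \sqrt{230}}{5469069209} \approx -4.2055 \cdot 10^{-7} - 0.00020507 i$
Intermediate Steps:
$u{\left(J,U \right)} = -5$ ($u{\left(J,U \right)} = -4 - 1 = -5$)
$S{\left(C,N \right)} = \sqrt{-4 + N}$
$A{\left(X,G \right)} = 2 G \left(G + X\right)$ ($A{\left(X,G \right)} = \left(G + X\right) 2 G = 2 G \left(G + X\right)$)
$\frac{1}{A{\left(L{\left(17,4 \right)},u{\left(13,3 \right)} \right)} - \frac{73953}{S{\left(82,-226 \right)}}} = \frac{1}{2 \left(-5\right) \left(-5 + 6\right) - \frac{73953}{\sqrt{-4 - 226}}} = \frac{1}{2 \left(-5\right) 1 - \frac{73953}{\sqrt{-230}}} = \frac{1}{-10 - \frac{73953}{i \sqrt{230}}} = \frac{1}{-10 - 73953 \left(- \frac{i \sqrt{230}}{230}\right)} = \frac{1}{-10 + \frac{73953 i \sqrt{230}}{230}}$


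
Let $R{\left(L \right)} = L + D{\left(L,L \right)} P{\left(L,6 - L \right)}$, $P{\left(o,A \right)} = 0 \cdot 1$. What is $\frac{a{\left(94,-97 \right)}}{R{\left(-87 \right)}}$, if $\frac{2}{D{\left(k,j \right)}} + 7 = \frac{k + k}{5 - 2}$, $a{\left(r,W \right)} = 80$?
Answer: $- \frac{80}{87} \approx -0.91954$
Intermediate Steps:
$P{\left(o,A \right)} = 0$
$D{\left(k,j \right)} = \frac{2}{-7 + \frac{2 k}{3}}$ ($D{\left(k,j \right)} = \frac{2}{-7 + \frac{k + k}{5 - 2}} = \frac{2}{-7 + \frac{2 k}{3}}$)
$R{\left(L \right)} = L$ ($R{\left(L \right)} = L + \frac{6}{-21 + 2 L} 0 = L + 0 = L$)
$\frac{a{\left(94,-97 \right)}}{R{\left(-87 \right)}} = \frac{80}{-87} = 80 \left(- \frac{1}{87}\right) = - \frac{80}{87}$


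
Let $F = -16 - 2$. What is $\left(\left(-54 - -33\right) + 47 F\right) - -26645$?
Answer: $25778$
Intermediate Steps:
$F = -18$ ($F = -16 - 2 = -18$)
$\left(\left(-54 - -33\right) + 47 F\right) - -26645 = \left(\left(-54 - -33\right) + 47 \left(-18\right)\right) - -26645 = \left(\left(-54 + 33\right) - 846\right) + 26645 = \left(-21 - 846\right) + 26645 = -867 + 26645 = 25778$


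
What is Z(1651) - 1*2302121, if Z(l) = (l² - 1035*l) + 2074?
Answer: -1283031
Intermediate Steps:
Z(l) = 2074 + l² - 1035*l
Z(1651) - 1*2302121 = (2074 + 1651² - 1035*1651) - 1*2302121 = (2074 + 2725801 - 1708785) - 2302121 = 1019090 - 2302121 = -1283031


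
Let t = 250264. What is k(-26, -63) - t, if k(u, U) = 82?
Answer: -250182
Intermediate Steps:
k(-26, -63) - t = 82 - 1*250264 = 82 - 250264 = -250182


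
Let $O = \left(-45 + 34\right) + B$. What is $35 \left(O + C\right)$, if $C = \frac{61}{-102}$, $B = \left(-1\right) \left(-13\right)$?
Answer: $\frac{5005}{102} \approx 49.069$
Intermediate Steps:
$B = 13$
$C = - \frac{61}{102}$ ($C = 61 \left(- \frac{1}{102}\right) = - \frac{61}{102} \approx -0.59804$)
$O = 2$ ($O = \left(-45 + 34\right) + 13 = -11 + 13 = 2$)
$35 \left(O + C\right) = 35 \left(2 - \frac{61}{102}\right) = 35 \cdot \frac{143}{102} = \frac{5005}{102}$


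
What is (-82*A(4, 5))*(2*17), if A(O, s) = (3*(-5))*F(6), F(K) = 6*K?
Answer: 1505520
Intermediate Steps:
A(O, s) = -540 (A(O, s) = (3*(-5))*(6*6) = -15*36 = -540)
(-82*A(4, 5))*(2*17) = (-82*(-540))*(2*17) = 44280*34 = 1505520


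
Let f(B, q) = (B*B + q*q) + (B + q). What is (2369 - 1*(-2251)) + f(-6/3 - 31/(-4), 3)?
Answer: 74733/16 ≈ 4670.8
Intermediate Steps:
f(B, q) = B + q + B² + q² (f(B, q) = (B² + q²) + (B + q) = B + q + B² + q²)
(2369 - 1*(-2251)) + f(-6/3 - 31/(-4), 3) = (2369 - 1*(-2251)) + ((-6/3 - 31/(-4)) + 3 + (-6/3 - 31/(-4))² + 3²) = (2369 + 2251) + ((-6*⅓ - 31*(-¼)) + 3 + (-6*⅓ - 31*(-¼))² + 9) = 4620 + ((-2 + 31/4) + 3 + (-2 + 31/4)² + 9) = 4620 + (23/4 + 3 + (23/4)² + 9) = 4620 + (23/4 + 3 + 529/16 + 9) = 4620 + 813/16 = 74733/16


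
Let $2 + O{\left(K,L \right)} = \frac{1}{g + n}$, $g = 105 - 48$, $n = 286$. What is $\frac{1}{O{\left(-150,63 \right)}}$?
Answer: $- \frac{343}{685} \approx -0.50073$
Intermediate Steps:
$g = 57$
$O{\left(K,L \right)} = - \frac{685}{343}$ ($O{\left(K,L \right)} = -2 + \frac{1}{57 + 286} = -2 + \frac{1}{343} = - \frac{685}{343}$)
$\frac{1}{O{\left(-150,63 \right)}} = \frac{1}{- \frac{685}{343}} = - \frac{343}{685}$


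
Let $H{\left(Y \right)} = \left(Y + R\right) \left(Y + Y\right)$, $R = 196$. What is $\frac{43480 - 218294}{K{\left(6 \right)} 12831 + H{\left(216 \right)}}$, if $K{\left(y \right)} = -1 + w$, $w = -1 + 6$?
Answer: $- \frac{87407}{114654} \approx -0.76235$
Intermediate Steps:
$w = 5$
$K{\left(y \right)} = 4$ ($K{\left(y \right)} = -1 + 5 = 4$)
$H{\left(Y \right)} = 2 Y \left(196 + Y\right)$ ($H{\left(Y \right)} = \left(Y + 196\right) \left(Y + Y\right) = \left(196 + Y\right) 2 Y = 2 Y \left(196 + Y\right)$)
$\frac{43480 - 218294}{K{\left(6 \right)} 12831 + H{\left(216 \right)}} = \frac{43480 - 218294}{4 \cdot 12831 + 2 \cdot 216 \left(196 + 216\right)} = - \frac{174814}{51324 + 2 \cdot 216 \cdot 412} = - \frac{174814}{51324 + 177984} = - \frac{174814}{229308} = \left(-174814\right) \frac{1}{229308} = - \frac{87407}{114654}$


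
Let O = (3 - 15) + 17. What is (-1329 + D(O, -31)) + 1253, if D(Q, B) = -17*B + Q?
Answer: 456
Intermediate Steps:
O = 5 (O = -12 + 17 = 5)
D(Q, B) = Q - 17*B
(-1329 + D(O, -31)) + 1253 = (-1329 + (5 - 17*(-31))) + 1253 = (-1329 + (5 + 527)) + 1253 = (-1329 + 532) + 1253 = -797 + 1253 = 456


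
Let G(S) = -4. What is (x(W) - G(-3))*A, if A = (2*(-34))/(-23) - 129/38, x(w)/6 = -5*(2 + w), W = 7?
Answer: 2681/23 ≈ 116.57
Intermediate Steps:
x(w) = -60 - 30*w (x(w) = 6*(-5*(2 + w)) = 6*(-10 - 5*w) = -60 - 30*w)
A = -383/874 (A = -68*(-1/23) - 129*1/38 = 68/23 - 129/38 = -383/874 ≈ -0.43822)
(x(W) - G(-3))*A = ((-60 - 30*7) - 1*(-4))*(-383/874) = ((-60 - 210) + 4)*(-383/874) = (-270 + 4)*(-383/874) = -266*(-383/874) = 2681/23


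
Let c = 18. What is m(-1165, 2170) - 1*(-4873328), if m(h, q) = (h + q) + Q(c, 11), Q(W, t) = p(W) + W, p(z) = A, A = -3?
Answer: 4874348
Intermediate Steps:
p(z) = -3
Q(W, t) = -3 + W
m(h, q) = 15 + h + q (m(h, q) = (h + q) + (-3 + 18) = (h + q) + 15 = 15 + h + q)
m(-1165, 2170) - 1*(-4873328) = (15 - 1165 + 2170) - 1*(-4873328) = 1020 + 4873328 = 4874348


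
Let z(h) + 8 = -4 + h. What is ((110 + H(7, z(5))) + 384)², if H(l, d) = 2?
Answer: 246016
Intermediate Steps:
z(h) = -12 + h (z(h) = -8 + (-4 + h) = -12 + h)
((110 + H(7, z(5))) + 384)² = ((110 + 2) + 384)² = (112 + 384)² = 496² = 246016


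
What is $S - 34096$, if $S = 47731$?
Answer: $13635$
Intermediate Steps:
$S - 34096 = 47731 - 34096 = 13635$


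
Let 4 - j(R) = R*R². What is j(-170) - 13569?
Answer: 4899435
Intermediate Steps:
j(R) = 4 - R³ (j(R) = 4 - R*R² = 4 - R³)
j(-170) - 13569 = (4 - 1*(-170)³) - 13569 = (4 - 1*(-4913000)) - 13569 = (4 + 4913000) - 13569 = 4913004 - 13569 = 4899435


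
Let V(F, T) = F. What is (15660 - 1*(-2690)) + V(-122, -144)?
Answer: 18228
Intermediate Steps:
(15660 - 1*(-2690)) + V(-122, -144) = (15660 - 1*(-2690)) - 122 = (15660 + 2690) - 122 = 18350 - 122 = 18228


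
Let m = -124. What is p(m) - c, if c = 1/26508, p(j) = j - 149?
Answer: -7236685/26508 ≈ -273.00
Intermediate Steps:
p(j) = -149 + j
c = 1/26508 ≈ 3.7724e-5
p(m) - c = (-149 - 124) - 1*1/26508 = -273 - 1/26508 = -7236685/26508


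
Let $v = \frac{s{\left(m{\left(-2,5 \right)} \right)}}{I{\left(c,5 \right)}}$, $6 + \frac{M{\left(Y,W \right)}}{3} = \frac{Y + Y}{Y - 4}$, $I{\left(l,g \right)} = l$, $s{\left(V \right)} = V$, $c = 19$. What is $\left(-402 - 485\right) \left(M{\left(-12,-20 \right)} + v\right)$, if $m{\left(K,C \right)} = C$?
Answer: $\frac{446161}{38} \approx 11741.0$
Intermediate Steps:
$M{\left(Y,W \right)} = -18 + \frac{6 Y}{-4 + Y}$ ($M{\left(Y,W \right)} = -18 + 3 \frac{Y + Y}{Y - 4} = -18 + 3 \frac{2 Y}{-4 + Y} = -18 + \frac{6 Y}{-4 + Y}$)
$v = \frac{5}{19} \approx 0.26316$
$\left(-402 - 485\right) \left(M{\left(-12,-20 \right)} + v\right) = \left(-402 - 485\right) \left(\frac{12 \left(6 - -12\right)}{-4 - 12} + \frac{5}{19}\right) = - 887 \left(\frac{12 \left(6 + 12\right)}{-16} + \frac{5}{19}\right) = - 887 \left(12 \left(- \frac{1}{16}\right) 18 + \frac{5}{19}\right) = - 887 \left(- \frac{27}{2} + \frac{5}{19}\right) = \left(-887\right) \left(- \frac{503}{38}\right) = \frac{446161}{38}$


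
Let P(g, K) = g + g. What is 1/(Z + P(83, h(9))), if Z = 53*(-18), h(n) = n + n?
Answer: -1/788 ≈ -0.0012690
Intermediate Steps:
h(n) = 2*n
P(g, K) = 2*g
Z = -954
1/(Z + P(83, h(9))) = 1/(-954 + 2*83) = 1/(-954 + 166) = 1/(-788) = -1/788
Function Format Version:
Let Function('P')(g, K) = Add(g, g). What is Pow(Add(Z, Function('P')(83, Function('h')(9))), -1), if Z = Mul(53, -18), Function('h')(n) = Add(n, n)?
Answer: Rational(-1, 788) ≈ -0.0012690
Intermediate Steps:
Function('h')(n) = Mul(2, n)
Function('P')(g, K) = Mul(2, g)
Z = -954
Pow(Add(Z, Function('P')(83, Function('h')(9))), -1) = Pow(Add(-954, Mul(2, 83)), -1) = Pow(Add(-954, 166), -1) = Pow(-788, -1) = Rational(-1, 788)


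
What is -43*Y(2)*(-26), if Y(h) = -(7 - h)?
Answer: -5590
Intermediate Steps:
Y(h) = -7 + h
-43*Y(2)*(-26) = -43*(-7 + 2)*(-26) = -43*(-5)*(-26) = 215*(-26) = -5590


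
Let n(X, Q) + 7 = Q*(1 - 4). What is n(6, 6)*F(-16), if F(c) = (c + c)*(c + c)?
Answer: -25600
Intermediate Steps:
F(c) = 4*c² (F(c) = (2*c)*(2*c) = 4*c²)
n(X, Q) = -7 - 3*Q (n(X, Q) = -7 + Q*(1 - 4) = -7 + Q*(-3) = -7 - 3*Q)
n(6, 6)*F(-16) = (-7 - 3*6)*(4*(-16)²) = (-7 - 18)*(4*256) = -25*1024 = -25600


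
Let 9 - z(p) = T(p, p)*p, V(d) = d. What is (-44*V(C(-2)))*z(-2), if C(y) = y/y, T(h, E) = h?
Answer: -220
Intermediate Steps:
C(y) = 1
z(p) = 9 - p² (z(p) = 9 - p*p = 9 - p²)
(-44*V(C(-2)))*z(-2) = (-44*1)*(9 - 1*(-2)²) = -44*(9 - 1*4) = -44*(9 - 4) = -44*5 = -220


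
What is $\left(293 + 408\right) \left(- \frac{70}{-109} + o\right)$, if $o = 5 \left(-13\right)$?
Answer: $- \frac{4917515}{109} \approx -45115.0$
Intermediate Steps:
$o = -65$
$\left(293 + 408\right) \left(- \frac{70}{-109} + o\right) = \left(293 + 408\right) \left(- \frac{70}{-109} - 65\right) = 701 \left(\left(-70\right) \left(- \frac{1}{109}\right) - 65\right) = 701 \left(\frac{70}{109} - 65\right) = 701 \left(- \frac{7015}{109}\right) = - \frac{4917515}{109}$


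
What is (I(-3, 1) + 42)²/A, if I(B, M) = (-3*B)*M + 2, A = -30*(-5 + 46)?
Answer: -2809/1230 ≈ -2.2837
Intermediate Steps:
A = -1230 (A = -30*41 = -1230)
I(B, M) = 2 - 3*B*M (I(B, M) = -3*B*M + 2 = 2 - 3*B*M)
(I(-3, 1) + 42)²/A = ((2 - 3*(-3)*1) + 42)²/(-1230) = ((2 + 9) + 42)²*(-1/1230) = (11 + 42)²*(-1/1230) = 53²*(-1/1230) = 2809*(-1/1230) = -2809/1230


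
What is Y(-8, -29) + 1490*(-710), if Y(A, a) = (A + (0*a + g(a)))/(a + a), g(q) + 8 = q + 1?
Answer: -30679078/29 ≈ -1.0579e+6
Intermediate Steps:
g(q) = -7 + q (g(q) = -8 + (q + 1) = -8 + (1 + q) = -7 + q)
Y(A, a) = (-7 + A + a)/(2*a) (Y(A, a) = (A + (0*a + (-7 + a)))/(a + a) = (A + (0 + (-7 + a)))/((2*a)) = (A + (-7 + a))*(1/(2*a)) = (-7 + A + a)*(1/(2*a)) = (-7 + A + a)/(2*a))
Y(-8, -29) + 1490*(-710) = (½)*(-7 - 8 - 29)/(-29) + 1490*(-710) = (½)*(-1/29)*(-44) - 1057900 = 22/29 - 1057900 = -30679078/29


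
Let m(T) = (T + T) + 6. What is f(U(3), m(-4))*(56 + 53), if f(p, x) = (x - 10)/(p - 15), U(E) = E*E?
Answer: 218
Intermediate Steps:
U(E) = E²
m(T) = 6 + 2*T (m(T) = 2*T + 6 = 6 + 2*T)
f(p, x) = (-10 + x)/(-15 + p)
f(U(3), m(-4))*(56 + 53) = ((-10 + (6 + 2*(-4)))/(-15 + 3²))*(56 + 53) = ((-10 + (6 - 8))/(-15 + 9))*109 = ((-10 - 2)/(-6))*109 = -⅙*(-12)*109 = 2*109 = 218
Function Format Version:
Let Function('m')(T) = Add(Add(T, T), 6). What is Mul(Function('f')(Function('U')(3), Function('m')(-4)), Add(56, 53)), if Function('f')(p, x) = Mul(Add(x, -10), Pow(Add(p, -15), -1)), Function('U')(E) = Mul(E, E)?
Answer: 218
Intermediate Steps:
Function('U')(E) = Pow(E, 2)
Function('m')(T) = Add(6, Mul(2, T)) (Function('m')(T) = Add(Mul(2, T), 6) = Add(6, Mul(2, T)))
Function('f')(p, x) = Mul(Pow(Add(-15, p), -1), Add(-10, x)) (Function('f')(p, x) = Mul(Add(-10, x), Pow(Add(-15, p), -1)) = Mul(Pow(Add(-15, p), -1), Add(-10, x)))
Mul(Function('f')(Function('U')(3), Function('m')(-4)), Add(56, 53)) = Mul(Mul(Pow(Add(-15, Pow(3, 2)), -1), Add(-10, Add(6, Mul(2, -4)))), Add(56, 53)) = Mul(Mul(Pow(Add(-15, 9), -1), Add(-10, Add(6, -8))), 109) = Mul(Mul(Pow(-6, -1), Add(-10, -2)), 109) = Mul(Mul(Rational(-1, 6), -12), 109) = Mul(2, 109) = 218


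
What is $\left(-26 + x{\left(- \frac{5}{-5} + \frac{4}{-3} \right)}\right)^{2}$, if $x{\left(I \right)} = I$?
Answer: $\frac{6241}{9} \approx 693.44$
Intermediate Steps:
$\left(-26 + x{\left(- \frac{5}{-5} + \frac{4}{-3} \right)}\right)^{2} = \left(-26 + \left(- \frac{5}{-5} + \frac{4}{-3}\right)\right)^{2} = \left(-26 + \left(\left(-5\right) \left(- \frac{1}{5}\right) + 4 \left(- \frac{1}{3}\right)\right)\right)^{2} = \left(-26 + \left(1 - \frac{4}{3}\right)\right)^{2} = \left(-26 - \frac{1}{3}\right)^{2} = \left(- \frac{79}{3}\right)^{2} = \frac{6241}{9}$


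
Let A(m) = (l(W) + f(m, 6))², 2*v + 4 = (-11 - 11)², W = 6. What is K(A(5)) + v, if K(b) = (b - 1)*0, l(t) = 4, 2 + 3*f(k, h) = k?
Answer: 240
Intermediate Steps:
f(k, h) = -⅔ + k/3
v = 240 (v = -2 + (-11 - 11)²/2 = -2 + (½)*(-22)² = -2 + (½)*484 = -2 + 242 = 240)
A(m) = (10/3 + m/3)² (A(m) = (4 + (-⅔ + m/3))² = (10/3 + m/3)²)
K(b) = 0 (K(b) = (-1 + b)*0 = 0)
K(A(5)) + v = 0 + 240 = 240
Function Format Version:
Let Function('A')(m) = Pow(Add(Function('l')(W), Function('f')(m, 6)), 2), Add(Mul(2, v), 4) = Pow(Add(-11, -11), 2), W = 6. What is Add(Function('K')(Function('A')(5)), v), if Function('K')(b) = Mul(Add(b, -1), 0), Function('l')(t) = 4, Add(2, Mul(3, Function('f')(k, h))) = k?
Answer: 240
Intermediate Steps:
Function('f')(k, h) = Add(Rational(-2, 3), Mul(Rational(1, 3), k))
v = 240 (v = Add(-2, Mul(Rational(1, 2), Pow(Add(-11, -11), 2))) = Add(-2, Mul(Rational(1, 2), Pow(-22, 2))) = Add(-2, Mul(Rational(1, 2), 484)) = Add(-2, 242) = 240)
Function('A')(m) = Pow(Add(Rational(10, 3), Mul(Rational(1, 3), m)), 2) (Function('A')(m) = Pow(Add(4, Add(Rational(-2, 3), Mul(Rational(1, 3), m))), 2) = Pow(Add(Rational(10, 3), Mul(Rational(1, 3), m)), 2))
Function('K')(b) = 0 (Function('K')(b) = Mul(Add(-1, b), 0) = 0)
Add(Function('K')(Function('A')(5)), v) = Add(0, 240) = 240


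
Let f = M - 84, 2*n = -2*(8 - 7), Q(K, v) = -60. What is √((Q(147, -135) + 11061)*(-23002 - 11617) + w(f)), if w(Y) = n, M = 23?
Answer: 2*I*√95210905 ≈ 19515.0*I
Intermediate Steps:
n = -1 (n = (-2*(8 - 7))/2 = (-2*1)/2 = (½)*(-2) = -1)
f = -61 (f = 23 - 84 = -61)
w(Y) = -1
√((Q(147, -135) + 11061)*(-23002 - 11617) + w(f)) = √((-60 + 11061)*(-23002 - 11617) - 1) = √(11001*(-34619) - 1) = √(-380843619 - 1) = √(-380843620) = 2*I*√95210905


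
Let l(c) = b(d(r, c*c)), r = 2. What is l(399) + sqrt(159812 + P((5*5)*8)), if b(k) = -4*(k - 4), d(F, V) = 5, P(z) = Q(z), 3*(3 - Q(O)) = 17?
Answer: -4 + 2*sqrt(359571)/3 ≈ 395.76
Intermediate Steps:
Q(O) = -8/3 (Q(O) = 3 - 1/3*17 = 3 - 17/3 = -8/3)
P(z) = -8/3
b(k) = 16 - 4*k (b(k) = -4*(-4 + k) = 16 - 4*k)
l(c) = -4 (l(c) = 16 - 4*5 = 16 - 20 = -4)
l(399) + sqrt(159812 + P((5*5)*8)) = -4 + sqrt(159812 - 8/3) = -4 + sqrt(479428/3) = -4 + 2*sqrt(359571)/3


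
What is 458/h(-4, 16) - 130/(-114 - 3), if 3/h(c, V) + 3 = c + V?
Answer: 12376/9 ≈ 1375.1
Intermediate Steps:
h(c, V) = 3/(-3 + V + c) (h(c, V) = 3/(-3 + (c + V)) = 3/(-3 + (V + c)) = 3/(-3 + V + c))
458/h(-4, 16) - 130/(-114 - 3) = 458/((3/(-3 + 16 - 4))) - 130/(-114 - 3) = 458/((3/9)) - 130/(-117) = 458/((3*(⅑))) - 130*(-1/117) = 458/(⅓) + 10/9 = 458*3 + 10/9 = 1374 + 10/9 = 12376/9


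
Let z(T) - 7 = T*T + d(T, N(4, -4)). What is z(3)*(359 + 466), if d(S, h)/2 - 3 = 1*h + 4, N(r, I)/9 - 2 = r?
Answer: 113850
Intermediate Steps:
N(r, I) = 18 + 9*r
d(S, h) = 14 + 2*h (d(S, h) = 6 + 2*(1*h + 4) = 6 + 2*(h + 4) = 6 + 2*(4 + h) = 6 + (8 + 2*h) = 14 + 2*h)
z(T) = 129 + T**2 (z(T) = 7 + (T*T + (14 + 2*(18 + 9*4))) = 7 + (T**2 + (14 + 2*(18 + 36))) = 7 + (T**2 + (14 + 2*54)) = 7 + (T**2 + (14 + 108)) = 7 + (T**2 + 122) = 7 + (122 + T**2) = 129 + T**2)
z(3)*(359 + 466) = (129 + 3**2)*(359 + 466) = (129 + 9)*825 = 138*825 = 113850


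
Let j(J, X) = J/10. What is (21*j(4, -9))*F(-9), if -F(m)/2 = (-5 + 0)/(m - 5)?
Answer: -6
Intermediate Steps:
j(J, X) = J/10 (j(J, X) = J*(1/10) = J/10)
F(m) = 10/(-5 + m) (F(m) = -2*(-5 + 0)/(m - 5) = -(-10)/(-5 + m) = 10/(-5 + m))
(21*j(4, -9))*F(-9) = (21*((1/10)*4))*(10/(-5 - 9)) = (21*(2/5))*(10/(-14)) = 42*(10*(-1/14))/5 = (42/5)*(-5/7) = -6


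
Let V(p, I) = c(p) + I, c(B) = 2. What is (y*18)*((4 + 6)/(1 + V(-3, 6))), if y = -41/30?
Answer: -82/3 ≈ -27.333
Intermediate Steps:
y = -41/30 (y = -41*1/30 = -41/30 ≈ -1.3667)
V(p, I) = 2 + I
(y*18)*((4 + 6)/(1 + V(-3, 6))) = (-41/30*18)*((4 + 6)/(1 + (2 + 6))) = -246/(1 + 8) = -246/9 = -123/5*10/9 = -82/3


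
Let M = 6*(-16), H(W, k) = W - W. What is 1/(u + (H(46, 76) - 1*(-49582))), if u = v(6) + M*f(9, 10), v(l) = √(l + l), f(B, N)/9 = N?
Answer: 20471/838123676 - √3/838123676 ≈ 2.4423e-5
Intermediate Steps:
f(B, N) = 9*N
H(W, k) = 0
v(l) = √2*√l (v(l) = √(2*l) = √2*√l)
M = -96
u = -8640 + 2*√3 (u = √2*√6 - 864*10 = 2*√3 - 96*90 = 2*√3 - 8640 = -8640 + 2*√3 ≈ -8636.5)
1/(u + (H(46, 76) - 1*(-49582))) = 1/((-8640 + 2*√3) + (0 - 1*(-49582))) = 1/((-8640 + 2*√3) + (0 + 49582)) = 1/((-8640 + 2*√3) + 49582) = 1/(40942 + 2*√3)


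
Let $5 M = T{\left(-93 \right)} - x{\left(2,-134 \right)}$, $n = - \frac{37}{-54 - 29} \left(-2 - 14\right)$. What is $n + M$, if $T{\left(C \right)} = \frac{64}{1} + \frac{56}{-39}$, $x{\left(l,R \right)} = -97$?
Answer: $\frac{401069}{16185} \approx 24.78$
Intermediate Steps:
$n = - \frac{592}{83}$ ($n = - \frac{37}{-54 - 29} \left(-16\right) = - \frac{37}{-83} \left(-16\right) = \left(-37\right) \left(- \frac{1}{83}\right) \left(-16\right) = \frac{37}{83} \left(-16\right) = - \frac{592}{83} \approx -7.1325$)
$T{\left(C \right)} = \frac{2440}{39}$ ($T{\left(C \right)} = 64 \cdot 1 + 56 \left(- \frac{1}{39}\right) = 64 - \frac{56}{39} = \frac{2440}{39}$)
$M = \frac{6223}{195}$ ($M = \frac{\frac{2440}{39} - -97}{5} = \frac{\frac{2440}{39} + 97}{5} = \frac{1}{5} \cdot \frac{6223}{39} = \frac{6223}{195} \approx 31.913$)
$n + M = - \frac{592}{83} + \frac{6223}{195} = \frac{401069}{16185}$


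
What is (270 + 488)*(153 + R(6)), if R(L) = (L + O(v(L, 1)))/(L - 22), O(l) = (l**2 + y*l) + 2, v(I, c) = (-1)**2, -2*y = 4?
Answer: 925139/8 ≈ 1.1564e+5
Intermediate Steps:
y = -2 (y = -1/2*4 = -2)
v(I, c) = 1
O(l) = 2 + l**2 - 2*l (O(l) = (l**2 - 2*l) + 2 = 2 + l**2 - 2*l)
R(L) = (1 + L)/(-22 + L) (R(L) = (L + (2 + 1**2 - 2*1))/(L - 22) = (L + (2 + 1 - 2))/(-22 + L) = (L + 1)/(-22 + L) = (1 + L)/(-22 + L))
(270 + 488)*(153 + R(6)) = (270 + 488)*(153 + (1 + 6)/(-22 + 6)) = 758*(153 + 7/(-16)) = 758*(153 - 1/16*7) = 758*(153 - 7/16) = 758*(2441/16) = 925139/8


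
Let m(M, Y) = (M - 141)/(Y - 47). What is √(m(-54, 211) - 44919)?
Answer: I*√302043351/82 ≈ 211.94*I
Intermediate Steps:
m(M, Y) = (-141 + M)/(-47 + Y)
√(m(-54, 211) - 44919) = √((-141 - 54)/(-47 + 211) - 44919) = √(-195/164 - 44919) = √(-7366911/164) = I*√302043351/82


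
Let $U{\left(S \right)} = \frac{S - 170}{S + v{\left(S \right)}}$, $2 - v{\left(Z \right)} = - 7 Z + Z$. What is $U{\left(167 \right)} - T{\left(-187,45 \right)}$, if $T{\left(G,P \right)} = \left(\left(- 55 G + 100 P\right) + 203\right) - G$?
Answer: $- \frac{17769928}{1171} \approx -15175.0$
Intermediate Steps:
$T{\left(G,P \right)} = 203 - 56 G + 100 P$ ($T{\left(G,P \right)} = \left(203 - 55 G + 100 P\right) - G = 203 - 56 G + 100 P$)
$v{\left(Z \right)} = 2 + 6 Z$ ($v{\left(Z \right)} = 2 - \left(- 7 Z + Z\right) = 2 - - 6 Z = 2 + 6 Z$)
$U{\left(S \right)} = \frac{-170 + S}{2 + 7 S}$ ($U{\left(S \right)} = \frac{S - 170}{S + \left(2 + 6 S\right)} = \frac{-170 + S}{2 + 7 S}$)
$U{\left(167 \right)} - T{\left(-187,45 \right)} = \frac{-170 + 167}{2 + 7 \cdot 167} - \left(203 - -10472 + 100 \cdot 45\right) = \frac{1}{2 + 1169} \left(-3\right) - \left(203 + 10472 + 4500\right) = \frac{1}{1171} \left(-3\right) - 15175 = - \frac{3}{1171} - 15175 = - \frac{17769928}{1171}$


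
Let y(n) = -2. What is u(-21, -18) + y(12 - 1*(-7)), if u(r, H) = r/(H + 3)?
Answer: -⅗ ≈ -0.60000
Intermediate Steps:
u(r, H) = r/(3 + H)
u(-21, -18) + y(12 - 1*(-7)) = -21/(3 - 18) - 2 = -21/(-15) - 2 = -21*(-1/15) - 2 = 7/5 - 2 = -⅗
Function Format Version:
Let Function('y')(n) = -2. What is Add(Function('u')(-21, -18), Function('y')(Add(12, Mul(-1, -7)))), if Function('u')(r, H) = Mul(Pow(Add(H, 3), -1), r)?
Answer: Rational(-3, 5) ≈ -0.60000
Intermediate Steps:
Function('u')(r, H) = Mul(r, Pow(Add(3, H), -1)) (Function('u')(r, H) = Mul(Pow(Add(3, H), -1), r) = Mul(r, Pow(Add(3, H), -1)))
Add(Function('u')(-21, -18), Function('y')(Add(12, Mul(-1, -7)))) = Add(Mul(-21, Pow(Add(3, -18), -1)), -2) = Add(Mul(-21, Pow(-15, -1)), -2) = Add(Mul(-21, Rational(-1, 15)), -2) = Add(Rational(7, 5), -2) = Rational(-3, 5)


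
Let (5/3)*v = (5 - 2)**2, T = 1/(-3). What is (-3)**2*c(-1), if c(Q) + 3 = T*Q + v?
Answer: 123/5 ≈ 24.600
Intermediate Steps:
T = -1/3 ≈ -0.33333
v = 27/5 (v = 3*(5 - 2)**2/5 = (3/5)*3**2 = (3/5)*9 = 27/5 ≈ 5.4000)
c(Q) = 12/5 - Q/3 (c(Q) = -3 + (-Q/3 + 27/5) = -3 + (27/5 - Q/3) = 12/5 - Q/3)
(-3)**2*c(-1) = (-3)**2*(12/5 - 1/3*(-1)) = 9*(12/5 + 1/3) = 9*(41/15) = 123/5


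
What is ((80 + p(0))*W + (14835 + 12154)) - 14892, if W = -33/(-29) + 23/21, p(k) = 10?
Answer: 2496491/203 ≈ 12298.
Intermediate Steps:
W = 1360/609 (W = -33*(-1/29) + 23*(1/21) = 33/29 + 23/21 = 1360/609 ≈ 2.2332)
((80 + p(0))*W + (14835 + 12154)) - 14892 = ((80 + 10)*(1360/609) + (14835 + 12154)) - 14892 = (90*(1360/609) + 26989) - 14892 = (40800/203 + 26989) - 14892 = 5519567/203 - 14892 = 2496491/203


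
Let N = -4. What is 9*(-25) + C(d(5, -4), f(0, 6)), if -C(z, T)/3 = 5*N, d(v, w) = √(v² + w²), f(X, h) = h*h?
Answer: -165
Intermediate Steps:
f(X, h) = h²
C(z, T) = 60 (C(z, T) = -15*(-4) = -3*(-20) = 60)
9*(-25) + C(d(5, -4), f(0, 6)) = 9*(-25) + 60 = -225 + 60 = -165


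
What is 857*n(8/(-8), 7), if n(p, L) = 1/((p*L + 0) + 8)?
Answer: 857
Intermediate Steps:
n(p, L) = 1/(8 + L*p) (n(p, L) = 1/((L*p + 0) + 8) = 1/(L*p + 8) = 1/(8 + L*p))
857*n(8/(-8), 7) = 857/(8 + 7*(8/(-8))) = 857/(8 + 7*(8*(-⅛))) = 857/(8 + 7*(-1)) = 857/(8 - 7) = 857/1 = 857*1 = 857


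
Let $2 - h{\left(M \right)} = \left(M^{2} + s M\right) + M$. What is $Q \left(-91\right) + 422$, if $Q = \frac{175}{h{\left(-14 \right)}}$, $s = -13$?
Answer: $\frac{168689}{362} \approx 465.99$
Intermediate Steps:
$h{\left(M \right)} = 2 - M^{2} + 12 M$ ($h{\left(M \right)} = 2 - \left(\left(M^{2} - 13 M\right) + M\right) = 2 - \left(M^{2} - 12 M\right) = 2 - M^{2} + 12 M$)
$Q = - \frac{175}{362}$ ($Q = \frac{175}{2 - \left(-14\right)^{2} + 12 \left(-14\right)} = \frac{175}{2 - 196 - 168} = \frac{175}{-362} = 175 \left(- \frac{1}{362}\right) = - \frac{175}{362} \approx -0.48343$)
$Q \left(-91\right) + 422 = \left(- \frac{175}{362}\right) \left(-91\right) + 422 = \frac{15925}{362} + 422 = \frac{168689}{362}$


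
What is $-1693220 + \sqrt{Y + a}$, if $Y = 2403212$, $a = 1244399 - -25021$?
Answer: $-1693220 + 2 \sqrt{918158} \approx -1.6913 \cdot 10^{6}$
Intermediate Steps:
$a = 1269420$ ($a = 1244399 + 25021 = 1269420$)
$-1693220 + \sqrt{Y + a} = -1693220 + \sqrt{2403212 + 1269420} = -1693220 + \sqrt{3672632} = -1693220 + 2 \sqrt{918158}$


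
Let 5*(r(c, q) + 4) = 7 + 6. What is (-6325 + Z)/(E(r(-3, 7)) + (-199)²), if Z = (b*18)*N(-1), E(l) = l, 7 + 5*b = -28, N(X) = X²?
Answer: -32255/197998 ≈ -0.16291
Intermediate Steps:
b = -7 (b = -7/5 + (⅕)*(-28) = -7/5 - 28/5 = -7)
r(c, q) = -7/5 (r(c, q) = -4 + (7 + 6)/5 = -4 + (⅕)*13 = -4 + 13/5 = -7/5)
Z = -126 (Z = -7*18*(-1)² = -126*1 = -126)
(-6325 + Z)/(E(r(-3, 7)) + (-199)²) = (-6325 - 126)/(-7/5 + (-199)²) = -6451/(-7/5 + 39601) = -6451/197998/5 = -6451*5/197998 = -32255/197998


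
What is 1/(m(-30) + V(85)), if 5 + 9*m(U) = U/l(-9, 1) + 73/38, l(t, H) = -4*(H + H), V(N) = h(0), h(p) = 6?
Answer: 228/1385 ≈ 0.16462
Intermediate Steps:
V(N) = 6
l(t, H) = -8*H
m(U) = -13/38 - U/72 (m(U) = -5/9 + (U/((-8*1)) + 73/38)/9 = -5/9 + (U/(-8) + 73*(1/38))/9 = -5/9 + (U*(-1/8) + 73/38)/9 = -5/9 + (-U/8 + 73/38)/9 = -5/9 + (73/38 - U/8)/9 = -5/9 + (73/342 - U/72) = -13/38 - U/72)
1/(m(-30) + V(85)) = 1/((-13/38 - 1/72*(-30)) + 6) = 1/((-13/38 + 5/12) + 6) = 1/(17/228 + 6) = 1/(1385/228) = 228/1385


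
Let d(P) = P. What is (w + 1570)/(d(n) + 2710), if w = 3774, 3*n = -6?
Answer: 1336/677 ≈ 1.9734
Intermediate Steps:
n = -2 (n = (⅓)*(-6) = -2)
(w + 1570)/(d(n) + 2710) = (3774 + 1570)/(-2 + 2710) = 5344/2708 = 5344*(1/2708) = 1336/677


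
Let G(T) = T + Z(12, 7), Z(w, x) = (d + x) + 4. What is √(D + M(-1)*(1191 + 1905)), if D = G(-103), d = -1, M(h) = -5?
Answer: I*√15573 ≈ 124.79*I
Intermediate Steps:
Z(w, x) = 3 + x (Z(w, x) = (-1 + x) + 4 = 3 + x)
G(T) = 10 + T (G(T) = T + (3 + 7) = T + 10 = 10 + T)
D = -93 (D = 10 - 103 = -93)
√(D + M(-1)*(1191 + 1905)) = √(-93 - 5*(1191 + 1905)) = √(-93 - 5*3096) = √(-93 - 15480) = √(-15573) = I*√15573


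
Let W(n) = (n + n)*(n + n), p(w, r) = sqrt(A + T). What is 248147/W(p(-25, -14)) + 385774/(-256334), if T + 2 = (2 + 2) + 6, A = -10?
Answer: -31805799645/1025336 ≈ -31020.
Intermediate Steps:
T = 8 (T = -2 + ((2 + 2) + 6) = -2 + (4 + 6) = -2 + 10 = 8)
p(w, r) = I*sqrt(2) (p(w, r) = sqrt(-10 + 8) = sqrt(-2) = I*sqrt(2))
W(n) = 4*n**2 (W(n) = (2*n)*(2*n) = 4*n**2)
248147/W(p(-25, -14)) + 385774/(-256334) = 248147/((4*(I*sqrt(2))**2)) + 385774/(-256334) = 248147/((4*(-2))) + 385774*(-1/256334) = 248147/(-8) - 192887/128167 = 248147*(-1/8) - 192887/128167 = -248147/8 - 192887/128167 = -31805799645/1025336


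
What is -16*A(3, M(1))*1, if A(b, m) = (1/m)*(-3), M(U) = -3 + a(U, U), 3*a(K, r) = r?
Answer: -18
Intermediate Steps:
a(K, r) = r/3
M(U) = -3 + U/3
A(b, m) = -3/m
-16*A(3, M(1))*1 = -(-48)/(-3 + (⅓)*1)*1 = -(-48)/(-3 + ⅓)*1 = -(-48)/(-8/3)*1 = -(-48)*(-3)/8*1 = -16*9/8*1 = -18*1 = -18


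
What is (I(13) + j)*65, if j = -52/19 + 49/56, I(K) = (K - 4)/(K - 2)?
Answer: -113425/1672 ≈ -67.838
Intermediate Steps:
I(K) = (-4 + K)/(-2 + K)
j = -283/152 (j = -52*1/19 + 49*(1/56) = -52/19 + 7/8 = -283/152 ≈ -1.8618)
(I(13) + j)*65 = ((-4 + 13)/(-2 + 13) - 283/152)*65 = (9/11 - 283/152)*65 = -1745/1672*65 = -113425/1672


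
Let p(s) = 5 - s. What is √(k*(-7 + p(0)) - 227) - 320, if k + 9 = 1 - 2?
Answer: -320 + 3*I*√23 ≈ -320.0 + 14.387*I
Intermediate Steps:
k = -10 (k = -9 + (1 - 2) = -9 - 1 = -10)
√(k*(-7 + p(0)) - 227) - 320 = √(-10*(-7 + (5 - 1*0)) - 227) - 320 = √(-10*(-7 + (5 + 0)) - 227) - 320 = √(-10*(-7 + 5) - 227) - 320 = √(-10*(-2) - 227) - 320 = √(20 - 227) - 320 = √(-207) - 320 = 3*I*√23 - 320 = -320 + 3*I*√23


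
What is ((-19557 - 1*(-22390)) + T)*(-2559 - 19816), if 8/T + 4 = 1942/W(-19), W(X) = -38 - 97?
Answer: -78652890875/1241 ≈ -6.3379e+7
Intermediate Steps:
W(X) = -135
T = -540/1241 (T = 8/(-4 + 1942/(-135)) = 8/(-4 + 1942*(-1/135)) = 8/(-4 - 1942/135) = 8/(-2482/135) = 8*(-135/2482) = -540/1241 ≈ -0.43513)
((-19557 - 1*(-22390)) + T)*(-2559 - 19816) = ((-19557 - 1*(-22390)) - 540/1241)*(-2559 - 19816) = ((-19557 + 22390) - 540/1241)*(-22375) = (2833 - 540/1241)*(-22375) = (3515213/1241)*(-22375) = -78652890875/1241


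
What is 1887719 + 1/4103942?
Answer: 7747089288299/4103942 ≈ 1.8877e+6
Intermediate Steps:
1887719 + 1/4103942 = 7747089288299/4103942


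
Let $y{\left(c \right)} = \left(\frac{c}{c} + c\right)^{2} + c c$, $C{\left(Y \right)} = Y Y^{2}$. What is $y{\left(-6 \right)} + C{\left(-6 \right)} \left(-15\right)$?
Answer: $3301$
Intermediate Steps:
$C{\left(Y \right)} = Y^{3}$
$y{\left(c \right)} = c^{2} + \left(1 + c\right)^{2}$ ($y{\left(c \right)} = \left(1 + c\right)^{2} + c^{2} = c^{2} + \left(1 + c\right)^{2}$)
$y{\left(-6 \right)} + C{\left(-6 \right)} \left(-15\right) = \left(\left(-6\right)^{2} + \left(1 - 6\right)^{2}\right) + \left(-6\right)^{3} \left(-15\right) = \left(36 + \left(-5\right)^{2}\right) - -3240 = \left(36 + 25\right) + 3240 = 61 + 3240 = 3301$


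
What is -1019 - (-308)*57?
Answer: 16537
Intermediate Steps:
-1019 - (-308)*57 = -1019 - 1*(-17556) = -1019 + 17556 = 16537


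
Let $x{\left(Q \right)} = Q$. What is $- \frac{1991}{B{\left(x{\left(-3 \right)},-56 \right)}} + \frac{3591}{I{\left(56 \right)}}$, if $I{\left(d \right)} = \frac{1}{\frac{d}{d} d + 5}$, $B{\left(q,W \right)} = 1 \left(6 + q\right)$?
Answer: $\frac{655162}{3} \approx 2.1839 \cdot 10^{5}$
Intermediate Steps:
$B{\left(q,W \right)} = 6 + q$
$I{\left(d \right)} = \frac{1}{5 + d}$ ($I{\left(d \right)} = \frac{1}{1 d + 5} = \frac{1}{d + 5} = \frac{1}{5 + d}$)
$- \frac{1991}{B{\left(x{\left(-3 \right)},-56 \right)}} + \frac{3591}{I{\left(56 \right)}} = - \frac{1991}{6 - 3} + \frac{3591}{\frac{1}{5 + 56}} = - \frac{1991}{3} + \frac{3591}{\frac{1}{61}} = \left(-1991\right) \frac{1}{3} + 3591 \frac{1}{\frac{1}{61}} = - \frac{1991}{3} + 3591 \cdot 61 = - \frac{1991}{3} + 219051 = \frac{655162}{3}$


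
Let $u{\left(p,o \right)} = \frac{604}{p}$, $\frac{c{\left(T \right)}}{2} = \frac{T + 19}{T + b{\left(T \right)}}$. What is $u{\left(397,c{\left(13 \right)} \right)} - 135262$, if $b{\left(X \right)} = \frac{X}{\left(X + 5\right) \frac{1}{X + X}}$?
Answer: $- \frac{53698410}{397} \approx -1.3526 \cdot 10^{5}$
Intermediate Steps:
$b{\left(X \right)} = \frac{2 X^{2}}{5 + X}$ ($b{\left(X \right)} = \frac{X}{\left(5 + X\right) \frac{1}{2 X}} = \frac{X}{\frac{1}{2} \frac{1}{X} \left(5 + X\right)} = X \frac{2 X}{5 + X} = \frac{2 X^{2}}{5 + X}$)
$c{\left(T \right)} = \frac{2 \left(19 + T\right)}{T + \frac{2 T^{2}}{5 + T}}$ ($c{\left(T \right)} = 2 \frac{T + 19}{T + \frac{2 T^{2}}{5 + T}} = 2 \frac{19 + T}{T + \frac{2 T^{2}}{5 + T}} = \frac{2 \left(19 + T\right)}{T + \frac{2 T^{2}}{5 + T}}$)
$u{\left(397,c{\left(13 \right)} \right)} - 135262 = \frac{604}{397} - 135262 = - \frac{53698410}{397}$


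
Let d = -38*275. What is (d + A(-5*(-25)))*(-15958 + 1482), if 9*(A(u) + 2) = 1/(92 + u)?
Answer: 42213577340/279 ≈ 1.5130e+8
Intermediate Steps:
d = -10450
A(u) = -2 + 1/(9*(92 + u))
(d + A(-5*(-25)))*(-15958 + 1482) = (-10450 + (-1655 - (-90)*(-25))/(9*(92 - 5*(-25))))*(-15958 + 1482) = (-10450 + (-1655 - 18*125)/(9*(92 + 125)))*(-14476) = (-10450 + (⅑)*(-1655 - 2250)/217)*(-14476) = (-10450 + (⅑)*(1/217)*(-3905))*(-14476) = (-10450 - 3905/1953)*(-14476) = -20412755/1953*(-14476) = 42213577340/279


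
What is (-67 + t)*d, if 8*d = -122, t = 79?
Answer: -183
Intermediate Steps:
d = -61/4 (d = (⅛)*(-122) = -61/4 ≈ -15.250)
(-67 + t)*d = (-67 + 79)*(-61/4) = 12*(-61/4) = -183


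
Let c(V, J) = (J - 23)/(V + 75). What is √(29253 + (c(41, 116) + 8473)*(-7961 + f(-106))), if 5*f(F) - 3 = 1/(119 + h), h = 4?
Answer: I*√3431554729101555/7134 ≈ 8211.3*I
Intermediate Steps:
c(V, J) = (-23 + J)/(75 + V)
f(F) = 74/123 (f(F) = ⅗ + 1/(5*(119 + 4)) = ⅗ + (⅕)/123 = ⅗ + (⅕)*(1/123) = ⅗ + 1/615 = 74/123)
√(29253 + (c(41, 116) + 8473)*(-7961 + f(-106))) = √(29253 + ((-23 + 116)/(75 + 41) + 8473)*(-7961 + 74/123)) = √(29253 + (93/116 + 8473)*(-979129/123)) = √(29253 + (982961/116)*(-979129/123)) = √(29253 - 962445620969/14268) = √(-962028239165/14268) = I*√3431554729101555/7134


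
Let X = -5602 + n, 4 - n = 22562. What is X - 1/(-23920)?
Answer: -673587199/23920 ≈ -28160.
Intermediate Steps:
n = -22558 (n = 4 - 1*22562 = 4 - 22562 = -22558)
X = -28160 (X = -5602 - 22558 = -28160)
X - 1/(-23920) = -28160 - 1/(-23920) = -28160 - 1*(-1/23920) = -28160 + 1/23920 = -673587199/23920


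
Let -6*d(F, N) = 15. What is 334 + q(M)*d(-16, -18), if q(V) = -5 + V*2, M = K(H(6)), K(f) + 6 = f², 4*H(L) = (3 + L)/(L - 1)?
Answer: 30039/80 ≈ 375.49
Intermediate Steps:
H(L) = (3 + L)/(4*(-1 + L)) (H(L) = ((3 + L)/(L - 1))/4 = ((3 + L)/(-1 + L))/4 = (3 + L)/(4*(-1 + L)))
d(F, N) = -5/2 (d(F, N) = -⅙*15 = -5/2)
K(f) = -6 + f²
M = -2319/400 (M = -6 + ((3 + 6)/(4*(-1 + 6)))² = -6 + ((¼)*9/5)² = -6 + ((¼)*(⅕)*9)² = -6 + (9/20)² = -6 + 81/400 = -2319/400 ≈ -5.7975)
q(V) = -5 + 2*V
334 + q(M)*d(-16, -18) = 334 + (-5 + 2*(-2319/400))*(-5/2) = 334 + (-5 - 2319/200)*(-5/2) = 334 - 3319/200*(-5/2) = 334 + 3319/80 = 30039/80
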